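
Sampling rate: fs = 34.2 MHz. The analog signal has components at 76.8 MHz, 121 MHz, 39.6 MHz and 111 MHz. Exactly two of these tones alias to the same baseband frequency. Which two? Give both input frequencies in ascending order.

76.8 MHz, 111 MHz

fs/2 = 17.1 MHz.
76.8 MHz mod fs = 8.4 MHz.
8.4 MHz ≤ fs/2 = 17.1 MHz, appears at 8.4 MHz.
121 MHz mod fs = 18.4 MHz.
18.4 MHz > fs/2 = 17.1 MHz, folds to fs − 18.4 MHz = 15.8 MHz.
39.6 MHz mod fs = 5.4 MHz.
5.4 MHz ≤ fs/2 = 17.1 MHz, appears at 5.4 MHz.
111 MHz mod fs = 8.4 MHz.
8.4 MHz ≤ fs/2 = 17.1 MHz, appears at 8.4 MHz.
76.8 MHz and 111 MHz both map to 8.4 MHz.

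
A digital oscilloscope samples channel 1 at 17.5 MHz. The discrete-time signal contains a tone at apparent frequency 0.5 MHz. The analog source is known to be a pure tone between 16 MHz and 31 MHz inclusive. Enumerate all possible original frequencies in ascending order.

17 MHz, 18 MHz

Frequencies that alias to 0.5 MHz are k·fs ± 0.5 MHz for integer k ≥ 0.
k=0: 0.5 MHz.
k=1: 17 MHz, 18 MHz.
k=2: 34.5 MHz, 35.5 MHz.
Within [16 MHz, 31 MHz]: 17 MHz, 18 MHz.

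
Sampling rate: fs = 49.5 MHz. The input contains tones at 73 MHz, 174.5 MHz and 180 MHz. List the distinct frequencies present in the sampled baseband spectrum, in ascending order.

18 MHz, 23.5 MHz

fs/2 = 24.75 MHz.
73 MHz mod fs = 23.5 MHz.
23.5 MHz ≤ fs/2 = 24.75 MHz, appears at 23.5 MHz.
174.5 MHz mod fs = 26 MHz.
26 MHz > fs/2 = 24.75 MHz, folds to fs − 26 MHz = 23.5 MHz.
180 MHz mod fs = 31.5 MHz.
31.5 MHz > fs/2 = 24.75 MHz, folds to fs − 31.5 MHz = 18 MHz.
Distinct values: {18 MHz, 23.5 MHz}.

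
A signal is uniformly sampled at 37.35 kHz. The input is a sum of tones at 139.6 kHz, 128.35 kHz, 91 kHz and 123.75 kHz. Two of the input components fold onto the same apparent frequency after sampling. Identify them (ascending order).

91 kHz, 128.35 kHz

fs/2 = 18.675 kHz.
139.6 kHz mod fs = 27.55 kHz.
27.55 kHz > fs/2 = 18.675 kHz, folds to fs − 27.55 kHz = 9.8 kHz.
128.35 kHz mod fs = 16.3 kHz.
16.3 kHz ≤ fs/2 = 18.675 kHz, appears at 16.3 kHz.
91 kHz mod fs = 16.3 kHz.
16.3 kHz ≤ fs/2 = 18.675 kHz, appears at 16.3 kHz.
123.75 kHz mod fs = 11.7 kHz.
11.7 kHz ≤ fs/2 = 18.675 kHz, appears at 11.7 kHz.
91 kHz and 128.35 kHz both map to 16.3 kHz.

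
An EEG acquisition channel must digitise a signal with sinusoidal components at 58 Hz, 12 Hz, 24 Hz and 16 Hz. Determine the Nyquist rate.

116 Hz

Highest-frequency component: 58 Hz.
Nyquist rate = 2 × 58 Hz = 116 Hz.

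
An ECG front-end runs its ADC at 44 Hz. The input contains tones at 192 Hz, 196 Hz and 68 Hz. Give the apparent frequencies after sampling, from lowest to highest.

fs/2 = 22 Hz.
192 Hz mod fs = 16 Hz.
16 Hz ≤ fs/2 = 22 Hz, appears at 16 Hz.
196 Hz mod fs = 20 Hz.
20 Hz ≤ fs/2 = 22 Hz, appears at 20 Hz.
68 Hz mod fs = 24 Hz.
24 Hz > fs/2 = 22 Hz, folds to fs − 24 Hz = 20 Hz.
Distinct values: {16 Hz, 20 Hz}.

16 Hz, 20 Hz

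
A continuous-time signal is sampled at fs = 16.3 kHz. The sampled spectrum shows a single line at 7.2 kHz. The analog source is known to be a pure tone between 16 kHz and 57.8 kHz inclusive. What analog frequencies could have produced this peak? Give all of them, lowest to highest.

23.5 kHz, 25.4 kHz, 39.8 kHz, 41.7 kHz, 56.1 kHz

Frequencies that alias to 7.2 kHz are k·fs ± 7.2 kHz for integer k ≥ 0.
k=0: 7.2 kHz.
k=1: 9.1 kHz, 23.5 kHz.
k=2: 25.4 kHz, 39.8 kHz.
k=3: 41.7 kHz, 56.1 kHz.
k=4: 58 kHz, 72.4 kHz.
Within [16 kHz, 57.8 kHz]: 23.5 kHz, 25.4 kHz, 39.8 kHz, 41.7 kHz, 56.1 kHz.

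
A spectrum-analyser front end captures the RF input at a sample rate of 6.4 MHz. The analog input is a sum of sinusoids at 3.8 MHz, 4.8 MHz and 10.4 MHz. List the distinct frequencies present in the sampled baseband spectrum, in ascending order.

fs/2 = 3.2 MHz.
3.8 MHz > fs/2 = 3.2 MHz, folds to fs − 3.8 MHz = 2.6 MHz.
4.8 MHz > fs/2 = 3.2 MHz, folds to fs − 4.8 MHz = 1.6 MHz.
10.4 MHz mod fs = 4 MHz.
4 MHz > fs/2 = 3.2 MHz, folds to fs − 4 MHz = 2.4 MHz.
Distinct values: {1.6 MHz, 2.4 MHz, 2.6 MHz}.

1.6 MHz, 2.4 MHz, 2.6 MHz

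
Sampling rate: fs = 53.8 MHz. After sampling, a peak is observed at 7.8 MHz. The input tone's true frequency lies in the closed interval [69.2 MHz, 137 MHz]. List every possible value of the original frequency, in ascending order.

Frequencies that alias to 7.8 MHz are k·fs ± 7.8 MHz for integer k ≥ 0.
k=0: 7.8 MHz.
k=1: 46 MHz, 61.6 MHz.
k=2: 99.8 MHz, 115.4 MHz.
k=3: 153.6 MHz, 169.2 MHz.
Within [69.2 MHz, 137 MHz]: 99.8 MHz, 115.4 MHz.

99.8 MHz, 115.4 MHz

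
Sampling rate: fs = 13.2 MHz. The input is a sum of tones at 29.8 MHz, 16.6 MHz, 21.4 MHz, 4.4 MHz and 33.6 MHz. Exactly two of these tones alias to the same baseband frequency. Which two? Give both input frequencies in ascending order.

fs/2 = 6.6 MHz.
29.8 MHz mod fs = 3.4 MHz.
3.4 MHz ≤ fs/2 = 6.6 MHz, appears at 3.4 MHz.
16.6 MHz mod fs = 3.4 MHz.
3.4 MHz ≤ fs/2 = 6.6 MHz, appears at 3.4 MHz.
21.4 MHz mod fs = 8.2 MHz.
8.2 MHz > fs/2 = 6.6 MHz, folds to fs − 8.2 MHz = 5 MHz.
4.4 MHz ≤ fs/2 = 6.6 MHz, passes unchanged.
33.6 MHz mod fs = 7.2 MHz.
7.2 MHz > fs/2 = 6.6 MHz, folds to fs − 7.2 MHz = 6 MHz.
16.6 MHz and 29.8 MHz both map to 3.4 MHz.

16.6 MHz, 29.8 MHz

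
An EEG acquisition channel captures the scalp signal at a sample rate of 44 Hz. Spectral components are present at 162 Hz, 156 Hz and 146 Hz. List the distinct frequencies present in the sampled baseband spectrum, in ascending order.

14 Hz, 20 Hz

fs/2 = 22 Hz.
162 Hz mod fs = 30 Hz.
30 Hz > fs/2 = 22 Hz, folds to fs − 30 Hz = 14 Hz.
156 Hz mod fs = 24 Hz.
24 Hz > fs/2 = 22 Hz, folds to fs − 24 Hz = 20 Hz.
146 Hz mod fs = 14 Hz.
14 Hz ≤ fs/2 = 22 Hz, appears at 14 Hz.
Distinct values: {14 Hz, 20 Hz}.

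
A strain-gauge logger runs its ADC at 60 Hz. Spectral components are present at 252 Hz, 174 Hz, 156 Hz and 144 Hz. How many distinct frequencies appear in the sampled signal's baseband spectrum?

3

fs/2 = 30 Hz.
252 Hz mod fs = 12 Hz.
12 Hz ≤ fs/2 = 30 Hz, appears at 12 Hz.
174 Hz mod fs = 54 Hz.
54 Hz > fs/2 = 30 Hz, folds to fs − 54 Hz = 6 Hz.
156 Hz mod fs = 36 Hz.
36 Hz > fs/2 = 30 Hz, folds to fs − 36 Hz = 24 Hz.
144 Hz mod fs = 24 Hz.
24 Hz ≤ fs/2 = 30 Hz, appears at 24 Hz.
Distinct values: {6 Hz, 12 Hz, 24 Hz} → 3.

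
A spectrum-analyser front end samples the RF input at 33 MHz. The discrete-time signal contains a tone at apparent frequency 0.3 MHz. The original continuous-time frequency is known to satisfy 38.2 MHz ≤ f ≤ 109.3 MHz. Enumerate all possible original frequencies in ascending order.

65.7 MHz, 66.3 MHz, 98.7 MHz, 99.3 MHz

Frequencies that alias to 0.3 MHz are k·fs ± 0.3 MHz for integer k ≥ 0.
k=0: 0.3 MHz.
k=1: 32.7 MHz, 33.3 MHz.
k=2: 65.7 MHz, 66.3 MHz.
k=3: 98.7 MHz, 99.3 MHz.
k=4: 131.7 MHz, 132.3 MHz.
Within [38.2 MHz, 109.3 MHz]: 65.7 MHz, 66.3 MHz, 98.7 MHz, 99.3 MHz.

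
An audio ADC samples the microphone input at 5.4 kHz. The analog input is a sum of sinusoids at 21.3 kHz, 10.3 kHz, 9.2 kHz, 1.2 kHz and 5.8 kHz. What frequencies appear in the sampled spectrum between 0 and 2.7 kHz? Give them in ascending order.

0.3 kHz, 0.4 kHz, 0.5 kHz, 1.2 kHz, 1.6 kHz

fs/2 = 2.7 kHz.
21.3 kHz mod fs = 5.1 kHz.
5.1 kHz > fs/2 = 2.7 kHz, folds to fs − 5.1 kHz = 0.3 kHz.
10.3 kHz mod fs = 4.9 kHz.
4.9 kHz > fs/2 = 2.7 kHz, folds to fs − 4.9 kHz = 0.5 kHz.
9.2 kHz mod fs = 3.8 kHz.
3.8 kHz > fs/2 = 2.7 kHz, folds to fs − 3.8 kHz = 1.6 kHz.
1.2 kHz ≤ fs/2 = 2.7 kHz, passes unchanged.
5.8 kHz mod fs = 0.4 kHz.
0.4 kHz ≤ fs/2 = 2.7 kHz, appears at 0.4 kHz.
Distinct values: {0.3 kHz, 0.4 kHz, 0.5 kHz, 1.2 kHz, 1.6 kHz}.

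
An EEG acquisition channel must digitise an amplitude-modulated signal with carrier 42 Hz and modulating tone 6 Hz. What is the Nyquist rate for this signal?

AM sidebands sit at fc ± fm = 36 Hz and 48 Hz.
Highest-frequency component: 48 Hz.
Nyquist rate = 2 × 48 Hz = 96 Hz.

96 Hz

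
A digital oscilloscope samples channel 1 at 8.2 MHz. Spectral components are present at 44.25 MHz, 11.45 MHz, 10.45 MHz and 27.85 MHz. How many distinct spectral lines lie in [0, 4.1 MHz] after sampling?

fs/2 = 4.1 MHz.
44.25 MHz mod fs = 3.25 MHz.
3.25 MHz ≤ fs/2 = 4.1 MHz, appears at 3.25 MHz.
11.45 MHz mod fs = 3.25 MHz.
3.25 MHz ≤ fs/2 = 4.1 MHz, appears at 3.25 MHz.
10.45 MHz mod fs = 2.25 MHz.
2.25 MHz ≤ fs/2 = 4.1 MHz, appears at 2.25 MHz.
27.85 MHz mod fs = 3.25 MHz.
3.25 MHz ≤ fs/2 = 4.1 MHz, appears at 3.25 MHz.
Distinct values: {2.25 MHz, 3.25 MHz} → 2.

2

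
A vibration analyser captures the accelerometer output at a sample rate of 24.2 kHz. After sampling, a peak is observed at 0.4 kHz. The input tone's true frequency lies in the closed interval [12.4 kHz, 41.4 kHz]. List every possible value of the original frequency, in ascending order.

Frequencies that alias to 0.4 kHz are k·fs ± 0.4 kHz for integer k ≥ 0.
k=0: 0.4 kHz.
k=1: 23.8 kHz, 24.6 kHz.
k=2: 48 kHz, 48.8 kHz.
Within [12.4 kHz, 41.4 kHz]: 23.8 kHz, 24.6 kHz.

23.8 kHz, 24.6 kHz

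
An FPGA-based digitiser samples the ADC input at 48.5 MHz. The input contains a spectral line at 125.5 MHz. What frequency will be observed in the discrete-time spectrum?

20 MHz

125.5 MHz mod fs = 28.5 MHz.
28.5 MHz > fs/2 = 24.25 MHz, folds to fs − 28.5 MHz = 20 MHz.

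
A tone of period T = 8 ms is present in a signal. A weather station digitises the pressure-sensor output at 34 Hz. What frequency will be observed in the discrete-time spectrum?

T = 8 ms → f = 1/T = 125 Hz.
125 Hz mod fs = 23 Hz.
23 Hz > fs/2 = 17 Hz, folds to fs − 23 Hz = 11 Hz.

11 Hz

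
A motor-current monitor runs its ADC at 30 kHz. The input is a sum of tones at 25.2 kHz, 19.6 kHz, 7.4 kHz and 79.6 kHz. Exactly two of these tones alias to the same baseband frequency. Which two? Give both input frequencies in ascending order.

19.6 kHz, 79.6 kHz

fs/2 = 15 kHz.
25.2 kHz > fs/2 = 15 kHz, folds to fs − 25.2 kHz = 4.8 kHz.
19.6 kHz > fs/2 = 15 kHz, folds to fs − 19.6 kHz = 10.4 kHz.
7.4 kHz ≤ fs/2 = 15 kHz, passes unchanged.
79.6 kHz mod fs = 19.6 kHz.
19.6 kHz > fs/2 = 15 kHz, folds to fs − 19.6 kHz = 10.4 kHz.
19.6 kHz and 79.6 kHz both map to 10.4 kHz.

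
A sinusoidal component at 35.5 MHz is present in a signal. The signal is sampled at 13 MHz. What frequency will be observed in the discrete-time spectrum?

3.5 MHz

35.5 MHz mod fs = 9.5 MHz.
9.5 MHz > fs/2 = 6.5 MHz, folds to fs − 9.5 MHz = 3.5 MHz.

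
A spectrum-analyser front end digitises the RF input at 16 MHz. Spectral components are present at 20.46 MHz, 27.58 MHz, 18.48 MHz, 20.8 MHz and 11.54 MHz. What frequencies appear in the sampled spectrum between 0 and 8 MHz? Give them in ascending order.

fs/2 = 8 MHz.
20.46 MHz mod fs = 4.46 MHz.
4.46 MHz ≤ fs/2 = 8 MHz, appears at 4.46 MHz.
27.58 MHz mod fs = 11.58 MHz.
11.58 MHz > fs/2 = 8 MHz, folds to fs − 11.58 MHz = 4.42 MHz.
18.48 MHz mod fs = 2.48 MHz.
2.48 MHz ≤ fs/2 = 8 MHz, appears at 2.48 MHz.
20.8 MHz mod fs = 4.8 MHz.
4.8 MHz ≤ fs/2 = 8 MHz, appears at 4.8 MHz.
11.54 MHz > fs/2 = 8 MHz, folds to fs − 11.54 MHz = 4.46 MHz.
Distinct values: {2.48 MHz, 4.42 MHz, 4.46 MHz, 4.8 MHz}.

2.48 MHz, 4.42 MHz, 4.46 MHz, 4.8 MHz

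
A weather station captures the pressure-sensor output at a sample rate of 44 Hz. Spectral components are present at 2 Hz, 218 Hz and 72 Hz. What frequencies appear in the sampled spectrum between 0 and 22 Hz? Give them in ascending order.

fs/2 = 22 Hz.
2 Hz ≤ fs/2 = 22 Hz, passes unchanged.
218 Hz mod fs = 42 Hz.
42 Hz > fs/2 = 22 Hz, folds to fs − 42 Hz = 2 Hz.
72 Hz mod fs = 28 Hz.
28 Hz > fs/2 = 22 Hz, folds to fs − 28 Hz = 16 Hz.
Distinct values: {2 Hz, 16 Hz}.

2 Hz, 16 Hz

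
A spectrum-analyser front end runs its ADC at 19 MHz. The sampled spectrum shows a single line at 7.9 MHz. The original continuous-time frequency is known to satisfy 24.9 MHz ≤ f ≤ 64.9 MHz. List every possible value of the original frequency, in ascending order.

26.9 MHz, 30.1 MHz, 45.9 MHz, 49.1 MHz, 64.9 MHz

Frequencies that alias to 7.9 MHz are k·fs ± 7.9 MHz for integer k ≥ 0.
k=0: 7.9 MHz.
k=1: 11.1 MHz, 26.9 MHz.
k=2: 30.1 MHz, 45.9 MHz.
k=3: 49.1 MHz, 64.9 MHz.
k=4: 68.1 MHz, 83.9 MHz.
Within [24.9 MHz, 64.9 MHz]: 26.9 MHz, 30.1 MHz, 45.9 MHz, 49.1 MHz, 64.9 MHz.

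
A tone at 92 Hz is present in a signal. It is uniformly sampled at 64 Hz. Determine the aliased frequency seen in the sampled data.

28 Hz

92 Hz mod fs = 28 Hz.
28 Hz ≤ fs/2 = 32 Hz, appears at 28 Hz.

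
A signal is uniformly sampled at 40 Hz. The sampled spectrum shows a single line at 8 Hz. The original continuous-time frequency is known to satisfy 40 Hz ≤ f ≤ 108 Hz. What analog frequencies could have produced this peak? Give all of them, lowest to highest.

48 Hz, 72 Hz, 88 Hz

Frequencies that alias to 8 Hz are k·fs ± 8 Hz for integer k ≥ 0.
k=0: 8 Hz.
k=1: 32 Hz, 48 Hz.
k=2: 72 Hz, 88 Hz.
k=3: 112 Hz, 128 Hz.
Within [40 Hz, 108 Hz]: 48 Hz, 72 Hz, 88 Hz.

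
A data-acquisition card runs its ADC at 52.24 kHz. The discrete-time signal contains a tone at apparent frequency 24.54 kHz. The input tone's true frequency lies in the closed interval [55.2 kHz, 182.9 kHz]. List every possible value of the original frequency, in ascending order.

76.78 kHz, 79.94 kHz, 129.02 kHz, 132.18 kHz, 181.26 kHz

Frequencies that alias to 24.54 kHz are k·fs ± 24.54 kHz for integer k ≥ 0.
k=0: 24.54 kHz.
k=1: 27.7 kHz, 76.78 kHz.
k=2: 79.94 kHz, 129.02 kHz.
k=3: 132.18 kHz, 181.26 kHz.
k=4: 184.42 kHz, 233.5 kHz.
Within [55.2 kHz, 182.9 kHz]: 76.78 kHz, 79.94 kHz, 129.02 kHz, 132.18 kHz, 181.26 kHz.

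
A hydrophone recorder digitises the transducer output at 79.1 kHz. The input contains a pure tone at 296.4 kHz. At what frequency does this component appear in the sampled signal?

296.4 kHz mod fs = 59.1 kHz.
59.1 kHz > fs/2 = 39.55 kHz, folds to fs − 59.1 kHz = 20 kHz.

20 kHz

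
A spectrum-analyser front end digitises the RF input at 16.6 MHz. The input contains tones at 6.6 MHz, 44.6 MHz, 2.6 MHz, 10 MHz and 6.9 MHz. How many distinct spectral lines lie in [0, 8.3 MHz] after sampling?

4

fs/2 = 8.3 MHz.
6.6 MHz ≤ fs/2 = 8.3 MHz, passes unchanged.
44.6 MHz mod fs = 11.4 MHz.
11.4 MHz > fs/2 = 8.3 MHz, folds to fs − 11.4 MHz = 5.2 MHz.
2.6 MHz ≤ fs/2 = 8.3 MHz, passes unchanged.
10 MHz > fs/2 = 8.3 MHz, folds to fs − 10 MHz = 6.6 MHz.
6.9 MHz ≤ fs/2 = 8.3 MHz, passes unchanged.
Distinct values: {2.6 MHz, 5.2 MHz, 6.6 MHz, 6.9 MHz} → 4.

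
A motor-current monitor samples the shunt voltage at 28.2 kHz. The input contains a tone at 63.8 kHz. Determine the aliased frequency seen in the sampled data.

63.8 kHz mod fs = 7.4 kHz.
7.4 kHz ≤ fs/2 = 14.1 kHz, appears at 7.4 kHz.

7.4 kHz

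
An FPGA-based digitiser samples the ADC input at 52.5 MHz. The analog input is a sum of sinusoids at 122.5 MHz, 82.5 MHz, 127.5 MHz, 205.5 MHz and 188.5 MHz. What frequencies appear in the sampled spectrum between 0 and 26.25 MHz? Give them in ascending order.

fs/2 = 26.25 MHz.
122.5 MHz mod fs = 17.5 MHz.
17.5 MHz ≤ fs/2 = 26.25 MHz, appears at 17.5 MHz.
82.5 MHz mod fs = 30 MHz.
30 MHz > fs/2 = 26.25 MHz, folds to fs − 30 MHz = 22.5 MHz.
127.5 MHz mod fs = 22.5 MHz.
22.5 MHz ≤ fs/2 = 26.25 MHz, appears at 22.5 MHz.
205.5 MHz mod fs = 48 MHz.
48 MHz > fs/2 = 26.25 MHz, folds to fs − 48 MHz = 4.5 MHz.
188.5 MHz mod fs = 31 MHz.
31 MHz > fs/2 = 26.25 MHz, folds to fs − 31 MHz = 21.5 MHz.
Distinct values: {4.5 MHz, 17.5 MHz, 21.5 MHz, 22.5 MHz}.

4.5 MHz, 17.5 MHz, 21.5 MHz, 22.5 MHz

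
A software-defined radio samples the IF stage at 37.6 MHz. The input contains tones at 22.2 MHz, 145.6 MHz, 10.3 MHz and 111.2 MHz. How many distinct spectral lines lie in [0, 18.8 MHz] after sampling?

4

fs/2 = 18.8 MHz.
22.2 MHz > fs/2 = 18.8 MHz, folds to fs − 22.2 MHz = 15.4 MHz.
145.6 MHz mod fs = 32.8 MHz.
32.8 MHz > fs/2 = 18.8 MHz, folds to fs − 32.8 MHz = 4.8 MHz.
10.3 MHz ≤ fs/2 = 18.8 MHz, passes unchanged.
111.2 MHz mod fs = 36 MHz.
36 MHz > fs/2 = 18.8 MHz, folds to fs − 36 MHz = 1.6 MHz.
Distinct values: {1.6 MHz, 4.8 MHz, 10.3 MHz, 15.4 MHz} → 4.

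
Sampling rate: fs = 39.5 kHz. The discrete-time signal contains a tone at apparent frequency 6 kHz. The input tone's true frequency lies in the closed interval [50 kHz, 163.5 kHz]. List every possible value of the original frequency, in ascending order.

73 kHz, 85 kHz, 112.5 kHz, 124.5 kHz, 152 kHz

Frequencies that alias to 6 kHz are k·fs ± 6 kHz for integer k ≥ 0.
k=0: 6 kHz.
k=1: 33.5 kHz, 45.5 kHz.
k=2: 73 kHz, 85 kHz.
k=3: 112.5 kHz, 124.5 kHz.
k=4: 152 kHz, 164 kHz.
k=5: 191.5 kHz, 203.5 kHz.
Within [50 kHz, 163.5 kHz]: 73 kHz, 85 kHz, 112.5 kHz, 124.5 kHz, 152 kHz.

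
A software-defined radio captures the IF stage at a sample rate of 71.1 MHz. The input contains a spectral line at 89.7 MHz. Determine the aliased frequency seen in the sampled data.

89.7 MHz mod fs = 18.6 MHz.
18.6 MHz ≤ fs/2 = 35.55 MHz, appears at 18.6 MHz.

18.6 MHz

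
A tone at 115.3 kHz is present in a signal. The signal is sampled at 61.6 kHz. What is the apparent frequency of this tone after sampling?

115.3 kHz mod fs = 53.7 kHz.
53.7 kHz > fs/2 = 30.8 kHz, folds to fs − 53.7 kHz = 7.9 kHz.

7.9 kHz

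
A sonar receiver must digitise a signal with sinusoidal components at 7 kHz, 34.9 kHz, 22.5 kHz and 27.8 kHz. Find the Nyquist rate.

69.8 kHz

Highest-frequency component: 34.9 kHz.
Nyquist rate = 2 × 34.9 kHz = 69.8 kHz.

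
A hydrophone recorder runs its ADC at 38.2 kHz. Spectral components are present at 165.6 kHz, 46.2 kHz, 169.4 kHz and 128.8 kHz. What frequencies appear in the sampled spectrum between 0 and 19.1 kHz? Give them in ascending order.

8 kHz, 12.8 kHz, 14.2 kHz, 16.6 kHz

fs/2 = 19.1 kHz.
165.6 kHz mod fs = 12.8 kHz.
12.8 kHz ≤ fs/2 = 19.1 kHz, appears at 12.8 kHz.
46.2 kHz mod fs = 8 kHz.
8 kHz ≤ fs/2 = 19.1 kHz, appears at 8 kHz.
169.4 kHz mod fs = 16.6 kHz.
16.6 kHz ≤ fs/2 = 19.1 kHz, appears at 16.6 kHz.
128.8 kHz mod fs = 14.2 kHz.
14.2 kHz ≤ fs/2 = 19.1 kHz, appears at 14.2 kHz.
Distinct values: {8 kHz, 12.8 kHz, 14.2 kHz, 16.6 kHz}.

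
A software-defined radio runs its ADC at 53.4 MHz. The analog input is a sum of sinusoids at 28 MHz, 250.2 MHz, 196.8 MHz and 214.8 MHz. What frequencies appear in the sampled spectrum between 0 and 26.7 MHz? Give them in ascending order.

fs/2 = 26.7 MHz.
28 MHz > fs/2 = 26.7 MHz, folds to fs − 28 MHz = 25.4 MHz.
250.2 MHz mod fs = 36.6 MHz.
36.6 MHz > fs/2 = 26.7 MHz, folds to fs − 36.6 MHz = 16.8 MHz.
196.8 MHz mod fs = 36.6 MHz.
36.6 MHz > fs/2 = 26.7 MHz, folds to fs − 36.6 MHz = 16.8 MHz.
214.8 MHz mod fs = 1.2 MHz.
1.2 MHz ≤ fs/2 = 26.7 MHz, appears at 1.2 MHz.
Distinct values: {1.2 MHz, 16.8 MHz, 25.4 MHz}.

1.2 MHz, 16.8 MHz, 25.4 MHz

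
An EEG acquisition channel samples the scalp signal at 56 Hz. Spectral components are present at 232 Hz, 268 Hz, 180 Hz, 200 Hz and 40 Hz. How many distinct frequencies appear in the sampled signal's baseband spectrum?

4

fs/2 = 28 Hz.
232 Hz mod fs = 8 Hz.
8 Hz ≤ fs/2 = 28 Hz, appears at 8 Hz.
268 Hz mod fs = 44 Hz.
44 Hz > fs/2 = 28 Hz, folds to fs − 44 Hz = 12 Hz.
180 Hz mod fs = 12 Hz.
12 Hz ≤ fs/2 = 28 Hz, appears at 12 Hz.
200 Hz mod fs = 32 Hz.
32 Hz > fs/2 = 28 Hz, folds to fs − 32 Hz = 24 Hz.
40 Hz > fs/2 = 28 Hz, folds to fs − 40 Hz = 16 Hz.
Distinct values: {8 Hz, 12 Hz, 16 Hz, 24 Hz} → 4.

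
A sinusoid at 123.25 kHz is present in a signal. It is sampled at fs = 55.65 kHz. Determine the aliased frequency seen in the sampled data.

11.95 kHz

123.25 kHz mod fs = 11.95 kHz.
11.95 kHz ≤ fs/2 = 27.825 kHz, appears at 11.95 kHz.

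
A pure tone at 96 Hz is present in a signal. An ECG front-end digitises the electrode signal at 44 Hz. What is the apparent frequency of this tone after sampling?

8 Hz

96 Hz mod fs = 8 Hz.
8 Hz ≤ fs/2 = 22 Hz, appears at 8 Hz.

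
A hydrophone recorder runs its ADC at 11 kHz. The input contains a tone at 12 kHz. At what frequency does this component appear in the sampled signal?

1 kHz

12 kHz mod fs = 1 kHz.
1 kHz ≤ fs/2 = 5.5 kHz, appears at 1 kHz.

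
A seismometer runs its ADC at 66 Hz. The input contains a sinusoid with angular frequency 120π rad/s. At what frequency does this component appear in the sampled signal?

ω = 120π rad/s → f = ω/(2π) = 60 Hz.
60 Hz > fs/2 = 33 Hz, folds to fs − 60 Hz = 6 Hz.

6 Hz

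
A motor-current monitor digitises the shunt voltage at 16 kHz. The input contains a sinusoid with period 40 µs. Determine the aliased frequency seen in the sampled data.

7 kHz

T = 40 µs → f = 1/T = 25 kHz.
25 kHz mod fs = 9 kHz.
9 kHz > fs/2 = 8 kHz, folds to fs − 9 kHz = 7 kHz.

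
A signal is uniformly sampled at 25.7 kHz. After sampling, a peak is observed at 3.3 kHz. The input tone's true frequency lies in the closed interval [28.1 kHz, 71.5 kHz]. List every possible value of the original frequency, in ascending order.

Frequencies that alias to 3.3 kHz are k·fs ± 3.3 kHz for integer k ≥ 0.
k=0: 3.3 kHz.
k=1: 22.4 kHz, 29 kHz.
k=2: 48.1 kHz, 54.7 kHz.
k=3: 73.8 kHz, 80.4 kHz.
Within [28.1 kHz, 71.5 kHz]: 29 kHz, 48.1 kHz, 54.7 kHz.

29 kHz, 48.1 kHz, 54.7 kHz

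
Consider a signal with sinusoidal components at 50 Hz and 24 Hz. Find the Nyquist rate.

Highest-frequency component: 50 Hz.
Nyquist rate = 2 × 50 Hz = 100 Hz.

100 Hz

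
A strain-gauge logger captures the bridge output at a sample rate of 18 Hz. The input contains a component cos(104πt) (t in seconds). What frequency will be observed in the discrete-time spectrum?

ω = 104π rad/s → f = ω/(2π) = 52 Hz.
52 Hz mod fs = 16 Hz.
16 Hz > fs/2 = 9 Hz, folds to fs − 16 Hz = 2 Hz.

2 Hz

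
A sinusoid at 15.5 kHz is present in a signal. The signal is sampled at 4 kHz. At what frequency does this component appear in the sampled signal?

15.5 kHz mod fs = 3.5 kHz.
3.5 kHz > fs/2 = 2 kHz, folds to fs − 3.5 kHz = 0.5 kHz.

0.5 kHz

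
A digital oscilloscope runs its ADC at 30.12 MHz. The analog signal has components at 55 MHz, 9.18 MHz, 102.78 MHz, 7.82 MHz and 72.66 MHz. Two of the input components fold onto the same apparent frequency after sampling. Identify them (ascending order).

fs/2 = 15.06 MHz.
55 MHz mod fs = 24.88 MHz.
24.88 MHz > fs/2 = 15.06 MHz, folds to fs − 24.88 MHz = 5.24 MHz.
9.18 MHz ≤ fs/2 = 15.06 MHz, passes unchanged.
102.78 MHz mod fs = 12.42 MHz.
12.42 MHz ≤ fs/2 = 15.06 MHz, appears at 12.42 MHz.
7.82 MHz ≤ fs/2 = 15.06 MHz, passes unchanged.
72.66 MHz mod fs = 12.42 MHz.
12.42 MHz ≤ fs/2 = 15.06 MHz, appears at 12.42 MHz.
72.66 MHz and 102.78 MHz both map to 12.42 MHz.

72.66 MHz, 102.78 MHz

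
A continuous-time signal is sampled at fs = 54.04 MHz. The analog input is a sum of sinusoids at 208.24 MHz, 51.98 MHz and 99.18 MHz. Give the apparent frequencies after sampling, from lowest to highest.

fs/2 = 27.02 MHz.
208.24 MHz mod fs = 46.12 MHz.
46.12 MHz > fs/2 = 27.02 MHz, folds to fs − 46.12 MHz = 7.92 MHz.
51.98 MHz > fs/2 = 27.02 MHz, folds to fs − 51.98 MHz = 2.06 MHz.
99.18 MHz mod fs = 45.14 MHz.
45.14 MHz > fs/2 = 27.02 MHz, folds to fs − 45.14 MHz = 8.9 MHz.
Distinct values: {2.06 MHz, 7.92 MHz, 8.9 MHz}.

2.06 MHz, 7.92 MHz, 8.9 MHz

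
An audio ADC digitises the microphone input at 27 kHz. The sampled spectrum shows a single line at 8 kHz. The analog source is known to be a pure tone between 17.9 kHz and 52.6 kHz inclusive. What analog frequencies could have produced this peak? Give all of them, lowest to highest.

Frequencies that alias to 8 kHz are k·fs ± 8 kHz for integer k ≥ 0.
k=0: 8 kHz.
k=1: 19 kHz, 35 kHz.
k=2: 46 kHz, 62 kHz.
k=3: 73 kHz, 89 kHz.
Within [17.9 kHz, 52.6 kHz]: 19 kHz, 35 kHz, 46 kHz.

19 kHz, 35 kHz, 46 kHz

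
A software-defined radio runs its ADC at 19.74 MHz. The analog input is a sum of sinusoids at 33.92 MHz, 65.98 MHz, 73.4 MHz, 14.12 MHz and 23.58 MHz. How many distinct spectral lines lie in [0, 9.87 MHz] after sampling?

fs/2 = 9.87 MHz.
33.92 MHz mod fs = 14.18 MHz.
14.18 MHz > fs/2 = 9.87 MHz, folds to fs − 14.18 MHz = 5.56 MHz.
65.98 MHz mod fs = 6.76 MHz.
6.76 MHz ≤ fs/2 = 9.87 MHz, appears at 6.76 MHz.
73.4 MHz mod fs = 14.18 MHz.
14.18 MHz > fs/2 = 9.87 MHz, folds to fs − 14.18 MHz = 5.56 MHz.
14.12 MHz > fs/2 = 9.87 MHz, folds to fs − 14.12 MHz = 5.62 MHz.
23.58 MHz mod fs = 3.84 MHz.
3.84 MHz ≤ fs/2 = 9.87 MHz, appears at 3.84 MHz.
Distinct values: {3.84 MHz, 5.56 MHz, 5.62 MHz, 6.76 MHz} → 4.

4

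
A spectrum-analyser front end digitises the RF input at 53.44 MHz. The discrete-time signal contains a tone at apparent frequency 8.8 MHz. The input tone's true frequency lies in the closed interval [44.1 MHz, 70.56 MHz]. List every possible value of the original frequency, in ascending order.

Frequencies that alias to 8.8 MHz are k·fs ± 8.8 MHz for integer k ≥ 0.
k=0: 8.8 MHz.
k=1: 44.64 MHz, 62.24 MHz.
k=2: 98.08 MHz, 115.68 MHz.
Within [44.1 MHz, 70.56 MHz]: 44.64 MHz, 62.24 MHz.

44.64 MHz, 62.24 MHz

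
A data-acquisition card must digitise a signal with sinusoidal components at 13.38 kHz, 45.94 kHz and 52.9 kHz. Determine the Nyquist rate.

Highest-frequency component: 52.9 kHz.
Nyquist rate = 2 × 52.9 kHz = 105.8 kHz.

105.8 kHz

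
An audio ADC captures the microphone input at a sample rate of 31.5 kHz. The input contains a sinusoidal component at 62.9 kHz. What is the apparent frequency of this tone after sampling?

0.1 kHz

62.9 kHz mod fs = 31.4 kHz.
31.4 kHz > fs/2 = 15.75 kHz, folds to fs − 31.4 kHz = 0.1 kHz.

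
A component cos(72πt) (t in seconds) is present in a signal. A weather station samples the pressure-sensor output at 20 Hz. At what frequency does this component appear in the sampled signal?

4 Hz

ω = 72π rad/s → f = ω/(2π) = 36 Hz.
36 Hz mod fs = 16 Hz.
16 Hz > fs/2 = 10 Hz, folds to fs − 16 Hz = 4 Hz.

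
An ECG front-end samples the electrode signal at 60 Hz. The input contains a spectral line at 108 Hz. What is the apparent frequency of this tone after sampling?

108 Hz mod fs = 48 Hz.
48 Hz > fs/2 = 30 Hz, folds to fs − 48 Hz = 12 Hz.

12 Hz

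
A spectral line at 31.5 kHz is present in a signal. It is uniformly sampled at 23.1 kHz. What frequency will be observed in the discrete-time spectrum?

8.4 kHz

31.5 kHz mod fs = 8.4 kHz.
8.4 kHz ≤ fs/2 = 11.55 kHz, appears at 8.4 kHz.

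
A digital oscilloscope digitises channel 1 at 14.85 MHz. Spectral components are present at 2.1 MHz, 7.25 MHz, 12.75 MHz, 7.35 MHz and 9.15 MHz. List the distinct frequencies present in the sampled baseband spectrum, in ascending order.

2.1 MHz, 5.7 MHz, 7.25 MHz, 7.35 MHz

fs/2 = 7.425 MHz.
2.1 MHz ≤ fs/2 = 7.425 MHz, passes unchanged.
7.25 MHz ≤ fs/2 = 7.425 MHz, passes unchanged.
12.75 MHz > fs/2 = 7.425 MHz, folds to fs − 12.75 MHz = 2.1 MHz.
7.35 MHz ≤ fs/2 = 7.425 MHz, passes unchanged.
9.15 MHz > fs/2 = 7.425 MHz, folds to fs − 9.15 MHz = 5.7 MHz.
Distinct values: {2.1 MHz, 5.7 MHz, 7.25 MHz, 7.35 MHz}.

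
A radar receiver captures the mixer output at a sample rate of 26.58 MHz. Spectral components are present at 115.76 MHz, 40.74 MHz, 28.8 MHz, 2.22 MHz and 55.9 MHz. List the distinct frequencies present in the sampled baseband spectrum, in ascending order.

fs/2 = 13.29 MHz.
115.76 MHz mod fs = 9.44 MHz.
9.44 MHz ≤ fs/2 = 13.29 MHz, appears at 9.44 MHz.
40.74 MHz mod fs = 14.16 MHz.
14.16 MHz > fs/2 = 13.29 MHz, folds to fs − 14.16 MHz = 12.42 MHz.
28.8 MHz mod fs = 2.22 MHz.
2.22 MHz ≤ fs/2 = 13.29 MHz, appears at 2.22 MHz.
2.22 MHz ≤ fs/2 = 13.29 MHz, passes unchanged.
55.9 MHz mod fs = 2.74 MHz.
2.74 MHz ≤ fs/2 = 13.29 MHz, appears at 2.74 MHz.
Distinct values: {2.22 MHz, 2.74 MHz, 9.44 MHz, 12.42 MHz}.

2.22 MHz, 2.74 MHz, 9.44 MHz, 12.42 MHz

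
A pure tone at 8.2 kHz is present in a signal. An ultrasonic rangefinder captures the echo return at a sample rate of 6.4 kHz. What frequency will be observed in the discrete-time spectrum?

8.2 kHz mod fs = 1.8 kHz.
1.8 kHz ≤ fs/2 = 3.2 kHz, appears at 1.8 kHz.

1.8 kHz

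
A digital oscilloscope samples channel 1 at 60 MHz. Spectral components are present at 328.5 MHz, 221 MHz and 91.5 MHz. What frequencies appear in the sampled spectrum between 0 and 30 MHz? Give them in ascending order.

19 MHz, 28.5 MHz

fs/2 = 30 MHz.
328.5 MHz mod fs = 28.5 MHz.
28.5 MHz ≤ fs/2 = 30 MHz, appears at 28.5 MHz.
221 MHz mod fs = 41 MHz.
41 MHz > fs/2 = 30 MHz, folds to fs − 41 MHz = 19 MHz.
91.5 MHz mod fs = 31.5 MHz.
31.5 MHz > fs/2 = 30 MHz, folds to fs − 31.5 MHz = 28.5 MHz.
Distinct values: {19 MHz, 28.5 MHz}.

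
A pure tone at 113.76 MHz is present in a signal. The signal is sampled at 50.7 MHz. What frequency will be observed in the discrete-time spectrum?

12.36 MHz

113.76 MHz mod fs = 12.36 MHz.
12.36 MHz ≤ fs/2 = 25.35 MHz, appears at 12.36 MHz.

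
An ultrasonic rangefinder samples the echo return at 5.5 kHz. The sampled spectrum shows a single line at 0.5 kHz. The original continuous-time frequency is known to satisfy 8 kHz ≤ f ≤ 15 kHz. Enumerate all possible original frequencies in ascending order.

10.5 kHz, 11.5 kHz

Frequencies that alias to 0.5 kHz are k·fs ± 0.5 kHz for integer k ≥ 0.
k=0: 0.5 kHz.
k=1: 5 kHz, 6 kHz.
k=2: 10.5 kHz, 11.5 kHz.
k=3: 16 kHz, 17 kHz.
Within [8 kHz, 15 kHz]: 10.5 kHz, 11.5 kHz.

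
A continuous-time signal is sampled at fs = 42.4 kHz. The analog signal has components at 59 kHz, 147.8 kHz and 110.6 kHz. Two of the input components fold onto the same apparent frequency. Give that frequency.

16.6 kHz

fs/2 = 21.2 kHz.
59 kHz mod fs = 16.6 kHz.
16.6 kHz ≤ fs/2 = 21.2 kHz, appears at 16.6 kHz.
147.8 kHz mod fs = 20.6 kHz.
20.6 kHz ≤ fs/2 = 21.2 kHz, appears at 20.6 kHz.
110.6 kHz mod fs = 25.8 kHz.
25.8 kHz > fs/2 = 21.2 kHz, folds to fs − 25.8 kHz = 16.6 kHz.
59 kHz and 110.6 kHz both map to 16.6 kHz.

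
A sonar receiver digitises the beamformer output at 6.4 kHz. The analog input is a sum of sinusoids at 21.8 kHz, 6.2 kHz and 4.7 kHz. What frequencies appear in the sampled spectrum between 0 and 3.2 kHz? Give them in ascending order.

fs/2 = 3.2 kHz.
21.8 kHz mod fs = 2.6 kHz.
2.6 kHz ≤ fs/2 = 3.2 kHz, appears at 2.6 kHz.
6.2 kHz > fs/2 = 3.2 kHz, folds to fs − 6.2 kHz = 0.2 kHz.
4.7 kHz > fs/2 = 3.2 kHz, folds to fs − 4.7 kHz = 1.7 kHz.
Distinct values: {0.2 kHz, 1.7 kHz, 2.6 kHz}.

0.2 kHz, 1.7 kHz, 2.6 kHz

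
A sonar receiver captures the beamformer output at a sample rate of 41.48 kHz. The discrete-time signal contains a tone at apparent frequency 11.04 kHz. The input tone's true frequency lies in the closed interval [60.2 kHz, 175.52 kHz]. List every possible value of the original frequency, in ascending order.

71.92 kHz, 94 kHz, 113.4 kHz, 135.48 kHz, 154.88 kHz

Frequencies that alias to 11.04 kHz are k·fs ± 11.04 kHz for integer k ≥ 0.
k=0: 11.04 kHz.
k=1: 30.44 kHz, 52.52 kHz.
k=2: 71.92 kHz, 94 kHz.
k=3: 113.4 kHz, 135.48 kHz.
k=4: 154.88 kHz, 176.96 kHz.
k=5: 196.36 kHz, 218.44 kHz.
Within [60.2 kHz, 175.52 kHz]: 71.92 kHz, 94 kHz, 113.4 kHz, 135.48 kHz, 154.88 kHz.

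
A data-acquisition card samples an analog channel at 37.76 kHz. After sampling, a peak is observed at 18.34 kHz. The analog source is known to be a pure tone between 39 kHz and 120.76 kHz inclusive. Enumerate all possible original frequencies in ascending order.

56.1 kHz, 57.18 kHz, 93.86 kHz, 94.94 kHz

Frequencies that alias to 18.34 kHz are k·fs ± 18.34 kHz for integer k ≥ 0.
k=0: 18.34 kHz.
k=1: 19.42 kHz, 56.1 kHz.
k=2: 57.18 kHz, 93.86 kHz.
k=3: 94.94 kHz, 131.62 kHz.
k=4: 132.7 kHz, 169.38 kHz.
Within [39 kHz, 120.76 kHz]: 56.1 kHz, 57.18 kHz, 93.86 kHz, 94.94 kHz.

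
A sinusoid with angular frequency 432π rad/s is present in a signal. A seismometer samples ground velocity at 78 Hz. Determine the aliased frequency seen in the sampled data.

ω = 432π rad/s → f = ω/(2π) = 216 Hz.
216 Hz mod fs = 60 Hz.
60 Hz > fs/2 = 39 Hz, folds to fs − 60 Hz = 18 Hz.

18 Hz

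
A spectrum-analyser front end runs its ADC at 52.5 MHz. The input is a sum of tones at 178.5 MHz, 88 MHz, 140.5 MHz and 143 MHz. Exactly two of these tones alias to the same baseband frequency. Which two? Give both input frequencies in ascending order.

fs/2 = 26.25 MHz.
178.5 MHz mod fs = 21 MHz.
21 MHz ≤ fs/2 = 26.25 MHz, appears at 21 MHz.
88 MHz mod fs = 35.5 MHz.
35.5 MHz > fs/2 = 26.25 MHz, folds to fs − 35.5 MHz = 17 MHz.
140.5 MHz mod fs = 35.5 MHz.
35.5 MHz > fs/2 = 26.25 MHz, folds to fs − 35.5 MHz = 17 MHz.
143 MHz mod fs = 38 MHz.
38 MHz > fs/2 = 26.25 MHz, folds to fs − 38 MHz = 14.5 MHz.
88 MHz and 140.5 MHz both map to 17 MHz.

88 MHz, 140.5 MHz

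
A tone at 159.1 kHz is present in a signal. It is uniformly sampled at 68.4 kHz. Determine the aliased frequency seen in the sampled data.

159.1 kHz mod fs = 22.3 kHz.
22.3 kHz ≤ fs/2 = 34.2 kHz, appears at 22.3 kHz.

22.3 kHz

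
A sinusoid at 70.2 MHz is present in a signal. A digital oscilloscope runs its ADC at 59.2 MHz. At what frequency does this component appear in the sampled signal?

11 MHz

70.2 MHz mod fs = 11 MHz.
11 MHz ≤ fs/2 = 29.6 MHz, appears at 11 MHz.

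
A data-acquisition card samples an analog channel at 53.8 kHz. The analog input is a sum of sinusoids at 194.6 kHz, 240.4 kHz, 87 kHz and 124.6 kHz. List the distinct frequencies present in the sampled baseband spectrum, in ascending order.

17 kHz, 20.6 kHz, 25.2 kHz

fs/2 = 26.9 kHz.
194.6 kHz mod fs = 33.2 kHz.
33.2 kHz > fs/2 = 26.9 kHz, folds to fs − 33.2 kHz = 20.6 kHz.
240.4 kHz mod fs = 25.2 kHz.
25.2 kHz ≤ fs/2 = 26.9 kHz, appears at 25.2 kHz.
87 kHz mod fs = 33.2 kHz.
33.2 kHz > fs/2 = 26.9 kHz, folds to fs − 33.2 kHz = 20.6 kHz.
124.6 kHz mod fs = 17 kHz.
17 kHz ≤ fs/2 = 26.9 kHz, appears at 17 kHz.
Distinct values: {17 kHz, 20.6 kHz, 25.2 kHz}.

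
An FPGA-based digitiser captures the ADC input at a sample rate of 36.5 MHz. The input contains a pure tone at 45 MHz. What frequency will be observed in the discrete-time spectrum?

45 MHz mod fs = 8.5 MHz.
8.5 MHz ≤ fs/2 = 18.25 MHz, appears at 8.5 MHz.

8.5 MHz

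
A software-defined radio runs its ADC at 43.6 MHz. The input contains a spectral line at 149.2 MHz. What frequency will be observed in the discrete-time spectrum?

18.4 MHz

149.2 MHz mod fs = 18.4 MHz.
18.4 MHz ≤ fs/2 = 21.8 MHz, appears at 18.4 MHz.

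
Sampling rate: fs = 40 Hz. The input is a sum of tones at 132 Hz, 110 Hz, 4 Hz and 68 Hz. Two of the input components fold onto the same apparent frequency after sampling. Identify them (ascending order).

fs/2 = 20 Hz.
132 Hz mod fs = 12 Hz.
12 Hz ≤ fs/2 = 20 Hz, appears at 12 Hz.
110 Hz mod fs = 30 Hz.
30 Hz > fs/2 = 20 Hz, folds to fs − 30 Hz = 10 Hz.
4 Hz ≤ fs/2 = 20 Hz, passes unchanged.
68 Hz mod fs = 28 Hz.
28 Hz > fs/2 = 20 Hz, folds to fs − 28 Hz = 12 Hz.
68 Hz and 132 Hz both map to 12 Hz.

68 Hz, 132 Hz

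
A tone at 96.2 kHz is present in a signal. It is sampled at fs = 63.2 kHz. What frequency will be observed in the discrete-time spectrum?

30.2 kHz

96.2 kHz mod fs = 33 kHz.
33 kHz > fs/2 = 31.6 kHz, folds to fs − 33 kHz = 30.2 kHz.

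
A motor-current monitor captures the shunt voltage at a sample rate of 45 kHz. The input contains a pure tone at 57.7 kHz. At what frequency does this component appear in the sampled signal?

57.7 kHz mod fs = 12.7 kHz.
12.7 kHz ≤ fs/2 = 22.5 kHz, appears at 12.7 kHz.

12.7 kHz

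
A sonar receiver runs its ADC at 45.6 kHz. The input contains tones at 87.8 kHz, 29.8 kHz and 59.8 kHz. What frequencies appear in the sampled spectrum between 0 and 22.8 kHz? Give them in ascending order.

3.4 kHz, 14.2 kHz, 15.8 kHz

fs/2 = 22.8 kHz.
87.8 kHz mod fs = 42.2 kHz.
42.2 kHz > fs/2 = 22.8 kHz, folds to fs − 42.2 kHz = 3.4 kHz.
29.8 kHz > fs/2 = 22.8 kHz, folds to fs − 29.8 kHz = 15.8 kHz.
59.8 kHz mod fs = 14.2 kHz.
14.2 kHz ≤ fs/2 = 22.8 kHz, appears at 14.2 kHz.
Distinct values: {3.4 kHz, 14.2 kHz, 15.8 kHz}.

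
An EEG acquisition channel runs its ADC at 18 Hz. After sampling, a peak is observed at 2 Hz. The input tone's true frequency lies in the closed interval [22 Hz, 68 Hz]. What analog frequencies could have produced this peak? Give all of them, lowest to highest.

Frequencies that alias to 2 Hz are k·fs ± 2 Hz for integer k ≥ 0.
k=0: 2 Hz.
k=1: 16 Hz, 20 Hz.
k=2: 34 Hz, 38 Hz.
k=3: 52 Hz, 56 Hz.
k=4: 70 Hz, 74 Hz.
Within [22 Hz, 68 Hz]: 34 Hz, 38 Hz, 52 Hz, 56 Hz.

34 Hz, 38 Hz, 52 Hz, 56 Hz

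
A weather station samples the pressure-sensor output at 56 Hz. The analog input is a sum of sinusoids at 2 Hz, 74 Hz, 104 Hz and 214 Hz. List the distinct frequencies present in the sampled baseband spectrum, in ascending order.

2 Hz, 8 Hz, 10 Hz, 18 Hz

fs/2 = 28 Hz.
2 Hz ≤ fs/2 = 28 Hz, passes unchanged.
74 Hz mod fs = 18 Hz.
18 Hz ≤ fs/2 = 28 Hz, appears at 18 Hz.
104 Hz mod fs = 48 Hz.
48 Hz > fs/2 = 28 Hz, folds to fs − 48 Hz = 8 Hz.
214 Hz mod fs = 46 Hz.
46 Hz > fs/2 = 28 Hz, folds to fs − 46 Hz = 10 Hz.
Distinct values: {2 Hz, 8 Hz, 10 Hz, 18 Hz}.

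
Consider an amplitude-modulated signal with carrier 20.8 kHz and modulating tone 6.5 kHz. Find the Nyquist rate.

54.6 kHz

AM sidebands sit at fc ± fm = 14.3 kHz and 27.3 kHz.
Highest-frequency component: 27.3 kHz.
Nyquist rate = 2 × 27.3 kHz = 54.6 kHz.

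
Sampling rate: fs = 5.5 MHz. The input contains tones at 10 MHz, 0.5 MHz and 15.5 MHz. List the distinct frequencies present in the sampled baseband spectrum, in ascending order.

0.5 MHz, 1 MHz

fs/2 = 2.75 MHz.
10 MHz mod fs = 4.5 MHz.
4.5 MHz > fs/2 = 2.75 MHz, folds to fs − 4.5 MHz = 1 MHz.
0.5 MHz ≤ fs/2 = 2.75 MHz, passes unchanged.
15.5 MHz mod fs = 4.5 MHz.
4.5 MHz > fs/2 = 2.75 MHz, folds to fs − 4.5 MHz = 1 MHz.
Distinct values: {0.5 MHz, 1 MHz}.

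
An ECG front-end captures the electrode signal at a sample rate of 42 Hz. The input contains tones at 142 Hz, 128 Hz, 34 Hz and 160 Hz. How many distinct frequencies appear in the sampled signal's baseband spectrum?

fs/2 = 21 Hz.
142 Hz mod fs = 16 Hz.
16 Hz ≤ fs/2 = 21 Hz, appears at 16 Hz.
128 Hz mod fs = 2 Hz.
2 Hz ≤ fs/2 = 21 Hz, appears at 2 Hz.
34 Hz > fs/2 = 21 Hz, folds to fs − 34 Hz = 8 Hz.
160 Hz mod fs = 34 Hz.
34 Hz > fs/2 = 21 Hz, folds to fs − 34 Hz = 8 Hz.
Distinct values: {2 Hz, 8 Hz, 16 Hz} → 3.

3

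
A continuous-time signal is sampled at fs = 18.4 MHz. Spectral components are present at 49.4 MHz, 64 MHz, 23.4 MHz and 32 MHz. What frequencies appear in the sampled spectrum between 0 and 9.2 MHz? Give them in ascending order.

4.8 MHz, 5 MHz, 5.8 MHz, 8.8 MHz

fs/2 = 9.2 MHz.
49.4 MHz mod fs = 12.6 MHz.
12.6 MHz > fs/2 = 9.2 MHz, folds to fs − 12.6 MHz = 5.8 MHz.
64 MHz mod fs = 8.8 MHz.
8.8 MHz ≤ fs/2 = 9.2 MHz, appears at 8.8 MHz.
23.4 MHz mod fs = 5 MHz.
5 MHz ≤ fs/2 = 9.2 MHz, appears at 5 MHz.
32 MHz mod fs = 13.6 MHz.
13.6 MHz > fs/2 = 9.2 MHz, folds to fs − 13.6 MHz = 4.8 MHz.
Distinct values: {4.8 MHz, 5 MHz, 5.8 MHz, 8.8 MHz}.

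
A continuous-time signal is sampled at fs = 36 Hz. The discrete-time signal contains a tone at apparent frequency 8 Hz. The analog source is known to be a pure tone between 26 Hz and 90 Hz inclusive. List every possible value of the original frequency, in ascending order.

28 Hz, 44 Hz, 64 Hz, 80 Hz

Frequencies that alias to 8 Hz are k·fs ± 8 Hz for integer k ≥ 0.
k=0: 8 Hz.
k=1: 28 Hz, 44 Hz.
k=2: 64 Hz, 80 Hz.
k=3: 100 Hz, 116 Hz.
Within [26 Hz, 90 Hz]: 28 Hz, 44 Hz, 64 Hz, 80 Hz.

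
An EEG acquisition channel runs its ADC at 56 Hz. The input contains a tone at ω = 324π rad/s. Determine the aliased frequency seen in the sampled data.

ω = 324π rad/s → f = ω/(2π) = 162 Hz.
162 Hz mod fs = 50 Hz.
50 Hz > fs/2 = 28 Hz, folds to fs − 50 Hz = 6 Hz.

6 Hz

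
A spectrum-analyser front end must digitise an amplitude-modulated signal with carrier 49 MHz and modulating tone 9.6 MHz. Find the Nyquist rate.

AM sidebands sit at fc ± fm = 39.4 MHz and 58.6 MHz.
Highest-frequency component: 58.6 MHz.
Nyquist rate = 2 × 58.6 MHz = 117.2 MHz.

117.2 MHz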